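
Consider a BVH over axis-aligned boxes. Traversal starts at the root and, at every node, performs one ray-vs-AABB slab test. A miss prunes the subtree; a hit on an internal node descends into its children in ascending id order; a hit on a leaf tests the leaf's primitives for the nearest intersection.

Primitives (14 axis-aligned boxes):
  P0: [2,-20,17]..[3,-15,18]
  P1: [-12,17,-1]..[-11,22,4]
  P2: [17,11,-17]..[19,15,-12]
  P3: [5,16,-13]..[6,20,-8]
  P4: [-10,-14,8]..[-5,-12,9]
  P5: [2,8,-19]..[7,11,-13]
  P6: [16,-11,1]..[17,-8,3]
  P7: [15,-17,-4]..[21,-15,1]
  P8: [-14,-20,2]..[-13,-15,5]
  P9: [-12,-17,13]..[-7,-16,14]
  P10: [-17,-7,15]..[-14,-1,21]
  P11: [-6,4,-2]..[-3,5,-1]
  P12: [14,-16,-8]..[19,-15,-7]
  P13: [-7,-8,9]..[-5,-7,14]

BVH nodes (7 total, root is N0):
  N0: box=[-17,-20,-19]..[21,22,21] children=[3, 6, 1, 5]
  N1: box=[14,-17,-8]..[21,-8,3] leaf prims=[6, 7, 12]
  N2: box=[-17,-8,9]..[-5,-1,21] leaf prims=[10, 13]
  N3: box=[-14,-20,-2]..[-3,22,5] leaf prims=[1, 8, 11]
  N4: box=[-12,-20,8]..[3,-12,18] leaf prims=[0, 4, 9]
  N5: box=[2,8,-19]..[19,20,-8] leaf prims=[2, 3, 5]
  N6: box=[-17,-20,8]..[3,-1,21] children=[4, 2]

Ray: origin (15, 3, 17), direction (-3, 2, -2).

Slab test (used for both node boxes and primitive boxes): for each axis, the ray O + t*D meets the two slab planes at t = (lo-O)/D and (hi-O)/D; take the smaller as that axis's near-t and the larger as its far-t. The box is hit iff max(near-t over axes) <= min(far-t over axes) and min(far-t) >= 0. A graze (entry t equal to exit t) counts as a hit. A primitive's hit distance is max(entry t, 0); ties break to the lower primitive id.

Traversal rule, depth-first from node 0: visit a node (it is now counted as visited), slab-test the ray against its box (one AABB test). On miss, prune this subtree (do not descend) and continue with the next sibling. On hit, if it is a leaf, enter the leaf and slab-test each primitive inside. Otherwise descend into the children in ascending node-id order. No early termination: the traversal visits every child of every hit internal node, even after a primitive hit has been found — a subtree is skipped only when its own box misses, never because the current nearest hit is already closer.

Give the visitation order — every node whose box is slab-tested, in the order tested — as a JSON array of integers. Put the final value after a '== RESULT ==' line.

Walk:
N0 x:[-2,32/3] y:[-23/2,19/2] z:[-2,18] -> hit [-2,19/2], descend [1, 3, 5, 6]
  N1 x:[-2,1/3] y:[-10,-11/2] z:[7,25/2] -> miss, prune
  N3 x:[6,29/3] y:[-23/2,19/2] z:[6,19/2] -> hit [6,19/2] leaf, test {P1@t=26/3, P8(miss), P11(miss)}
  N5 x:[-4/3,13/3] y:[5/2,17/2] z:[25/2,18] -> miss, prune
  N6 x:[4,32/3] y:[-23/2,-2] z:[-2,9/2] -> miss, prune

5 AABB tests over nodes [0, 1, 3, 5, 6]; 1 leaf entered; closest P1.

== RESULT ==
[0, 1, 3, 5, 6]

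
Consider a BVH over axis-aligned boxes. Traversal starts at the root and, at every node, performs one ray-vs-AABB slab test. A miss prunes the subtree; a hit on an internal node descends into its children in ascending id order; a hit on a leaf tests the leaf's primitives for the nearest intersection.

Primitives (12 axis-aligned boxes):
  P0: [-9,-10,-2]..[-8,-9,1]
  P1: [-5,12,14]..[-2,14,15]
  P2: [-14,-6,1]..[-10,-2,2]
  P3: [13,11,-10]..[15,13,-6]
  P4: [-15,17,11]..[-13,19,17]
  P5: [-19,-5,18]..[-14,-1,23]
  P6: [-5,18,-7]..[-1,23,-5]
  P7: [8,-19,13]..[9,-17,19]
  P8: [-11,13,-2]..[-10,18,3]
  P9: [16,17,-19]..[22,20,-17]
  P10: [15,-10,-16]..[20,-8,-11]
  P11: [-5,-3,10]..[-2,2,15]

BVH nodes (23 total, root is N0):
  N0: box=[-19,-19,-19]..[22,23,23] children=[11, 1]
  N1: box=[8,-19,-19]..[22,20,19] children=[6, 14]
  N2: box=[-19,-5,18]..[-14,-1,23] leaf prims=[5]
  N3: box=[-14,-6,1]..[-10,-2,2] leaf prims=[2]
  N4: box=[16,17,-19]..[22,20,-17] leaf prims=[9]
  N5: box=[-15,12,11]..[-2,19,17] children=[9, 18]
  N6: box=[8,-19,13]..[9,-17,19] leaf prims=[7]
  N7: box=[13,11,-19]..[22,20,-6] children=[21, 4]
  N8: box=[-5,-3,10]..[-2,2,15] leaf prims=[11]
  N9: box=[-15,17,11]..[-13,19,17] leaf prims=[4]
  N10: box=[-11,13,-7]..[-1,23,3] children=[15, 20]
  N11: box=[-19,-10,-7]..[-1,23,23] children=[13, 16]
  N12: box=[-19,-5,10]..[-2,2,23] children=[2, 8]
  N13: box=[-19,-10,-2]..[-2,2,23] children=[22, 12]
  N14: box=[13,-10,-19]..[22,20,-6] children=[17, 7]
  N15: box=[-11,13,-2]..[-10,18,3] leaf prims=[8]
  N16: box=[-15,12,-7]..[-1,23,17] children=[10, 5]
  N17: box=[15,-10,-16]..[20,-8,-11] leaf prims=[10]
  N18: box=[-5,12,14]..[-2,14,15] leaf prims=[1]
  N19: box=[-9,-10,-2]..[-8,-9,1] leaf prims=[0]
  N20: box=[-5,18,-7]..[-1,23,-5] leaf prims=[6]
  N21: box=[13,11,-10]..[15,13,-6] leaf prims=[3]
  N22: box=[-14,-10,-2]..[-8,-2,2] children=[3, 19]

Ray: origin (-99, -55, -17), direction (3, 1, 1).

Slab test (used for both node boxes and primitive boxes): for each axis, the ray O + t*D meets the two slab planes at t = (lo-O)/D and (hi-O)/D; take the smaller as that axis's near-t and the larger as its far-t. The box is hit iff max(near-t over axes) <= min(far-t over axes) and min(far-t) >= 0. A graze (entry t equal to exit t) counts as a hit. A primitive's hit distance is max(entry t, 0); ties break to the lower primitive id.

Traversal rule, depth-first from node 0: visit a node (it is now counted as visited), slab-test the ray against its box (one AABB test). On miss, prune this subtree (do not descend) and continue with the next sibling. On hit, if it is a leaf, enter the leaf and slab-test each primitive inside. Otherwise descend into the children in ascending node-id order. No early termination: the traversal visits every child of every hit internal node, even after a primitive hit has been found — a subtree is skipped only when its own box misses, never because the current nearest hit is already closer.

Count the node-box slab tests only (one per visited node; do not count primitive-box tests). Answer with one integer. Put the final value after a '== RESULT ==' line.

Trace the traversal:
N0 x:[80/3,121/3] y:[36,78] z:[-2,40] -> hit [36,40], descend [1, 11]
  N1 x:[107/3,121/3] y:[36,75] z:[-2,36] -> hit [36,36], descend [6, 14]
    N6 x:[107/3,36] y:[36,38] z:[30,36] -> hit [36,36] leaf, test {P7@t=36}
    N14 x:[112/3,121/3] y:[45,75] z:[-2,11] -> miss, prune
  N11 x:[80/3,98/3] y:[45,78] z:[10,40] -> miss, prune

Summary -> nodes [0, 1, 6, 14, 11]; box-tests=5; leaf-entries=1; first=P7

== RESULT ==
5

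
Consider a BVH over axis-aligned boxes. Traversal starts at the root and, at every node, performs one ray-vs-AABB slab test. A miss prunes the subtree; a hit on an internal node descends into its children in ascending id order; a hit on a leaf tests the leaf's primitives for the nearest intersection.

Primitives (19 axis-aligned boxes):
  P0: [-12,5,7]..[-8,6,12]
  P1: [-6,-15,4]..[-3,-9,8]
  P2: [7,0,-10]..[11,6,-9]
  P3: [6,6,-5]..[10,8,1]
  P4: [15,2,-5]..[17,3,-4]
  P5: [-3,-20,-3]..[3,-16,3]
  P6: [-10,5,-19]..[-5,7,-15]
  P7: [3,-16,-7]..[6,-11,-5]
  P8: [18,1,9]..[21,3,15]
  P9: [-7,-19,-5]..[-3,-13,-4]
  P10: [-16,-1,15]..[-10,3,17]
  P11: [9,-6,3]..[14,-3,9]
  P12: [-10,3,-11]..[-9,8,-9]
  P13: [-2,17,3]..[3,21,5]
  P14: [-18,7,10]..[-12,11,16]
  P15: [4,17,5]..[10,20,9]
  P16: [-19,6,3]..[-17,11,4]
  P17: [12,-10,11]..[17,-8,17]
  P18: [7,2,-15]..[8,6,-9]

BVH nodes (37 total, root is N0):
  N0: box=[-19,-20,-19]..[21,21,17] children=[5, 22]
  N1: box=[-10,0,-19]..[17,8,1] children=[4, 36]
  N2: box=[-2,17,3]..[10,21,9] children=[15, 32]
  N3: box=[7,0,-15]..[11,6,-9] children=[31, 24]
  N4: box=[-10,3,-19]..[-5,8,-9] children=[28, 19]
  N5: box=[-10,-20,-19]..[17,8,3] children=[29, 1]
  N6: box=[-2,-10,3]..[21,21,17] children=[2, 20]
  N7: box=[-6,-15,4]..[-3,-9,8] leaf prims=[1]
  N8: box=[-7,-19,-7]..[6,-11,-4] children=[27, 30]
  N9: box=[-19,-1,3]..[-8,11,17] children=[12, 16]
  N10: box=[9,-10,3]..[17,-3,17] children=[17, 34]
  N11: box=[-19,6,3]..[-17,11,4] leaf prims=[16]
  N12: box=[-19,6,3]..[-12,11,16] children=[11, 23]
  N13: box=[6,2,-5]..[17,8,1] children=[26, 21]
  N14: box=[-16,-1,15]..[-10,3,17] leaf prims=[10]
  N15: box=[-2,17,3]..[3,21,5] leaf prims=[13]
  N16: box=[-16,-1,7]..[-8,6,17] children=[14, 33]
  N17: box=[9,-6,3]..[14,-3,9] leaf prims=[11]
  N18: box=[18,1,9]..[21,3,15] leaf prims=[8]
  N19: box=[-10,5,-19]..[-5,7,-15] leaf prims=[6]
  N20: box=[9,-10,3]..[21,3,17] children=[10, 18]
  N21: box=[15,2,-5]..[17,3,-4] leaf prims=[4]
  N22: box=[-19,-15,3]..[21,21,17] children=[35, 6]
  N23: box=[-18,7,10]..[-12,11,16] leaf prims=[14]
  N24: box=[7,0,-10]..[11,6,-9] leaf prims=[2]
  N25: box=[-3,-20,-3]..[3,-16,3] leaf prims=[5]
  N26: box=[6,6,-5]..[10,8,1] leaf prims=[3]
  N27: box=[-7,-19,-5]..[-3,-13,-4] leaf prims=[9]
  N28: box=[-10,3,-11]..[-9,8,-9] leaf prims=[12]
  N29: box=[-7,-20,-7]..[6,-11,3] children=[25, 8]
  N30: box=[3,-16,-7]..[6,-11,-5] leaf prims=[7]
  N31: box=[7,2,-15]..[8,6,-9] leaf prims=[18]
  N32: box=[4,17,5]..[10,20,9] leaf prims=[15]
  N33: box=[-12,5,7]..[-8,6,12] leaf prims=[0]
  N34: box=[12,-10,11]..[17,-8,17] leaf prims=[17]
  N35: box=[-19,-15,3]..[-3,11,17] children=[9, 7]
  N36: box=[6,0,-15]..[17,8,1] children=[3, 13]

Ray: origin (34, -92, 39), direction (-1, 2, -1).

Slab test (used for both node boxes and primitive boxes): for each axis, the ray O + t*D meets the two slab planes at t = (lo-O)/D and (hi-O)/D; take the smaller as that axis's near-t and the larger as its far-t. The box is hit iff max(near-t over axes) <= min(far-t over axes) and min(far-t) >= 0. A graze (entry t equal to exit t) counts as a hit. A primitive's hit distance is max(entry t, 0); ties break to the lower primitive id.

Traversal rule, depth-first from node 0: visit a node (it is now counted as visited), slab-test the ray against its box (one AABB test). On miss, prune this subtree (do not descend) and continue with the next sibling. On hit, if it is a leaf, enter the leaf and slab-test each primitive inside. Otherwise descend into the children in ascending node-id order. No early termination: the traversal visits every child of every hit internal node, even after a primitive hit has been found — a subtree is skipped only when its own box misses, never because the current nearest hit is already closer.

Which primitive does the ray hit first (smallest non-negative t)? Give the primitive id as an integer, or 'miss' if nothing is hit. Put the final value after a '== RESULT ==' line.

Traverse from the root:
N0 x:[13,53] y:[36,113/2] z:[22,58] -> hit [36,53], descend [5, 22]
  N5 x:[17,44] y:[36,50] z:[36,58] -> hit [36,44], descend [1, 29]
    N1 x:[17,44] y:[46,50] z:[38,58] -> miss, prune
    N29 x:[28,41] y:[36,81/2] z:[36,46] -> hit [36,81/2], descend [8, 25]
      N8 x:[28,41] y:[73/2,81/2] z:[43,46] -> miss, prune
      N25 x:[31,37] y:[36,38] z:[36,42] -> hit [36,37] leaf, test {P5@t=36}
  N22 x:[13,53] y:[77/2,113/2] z:[22,36] -> miss, prune

Visited [0, 5, 1, 29, 8, 25, 22]. Tests: 7 box, 1 leaf. Nearest: P5.

== RESULT ==
5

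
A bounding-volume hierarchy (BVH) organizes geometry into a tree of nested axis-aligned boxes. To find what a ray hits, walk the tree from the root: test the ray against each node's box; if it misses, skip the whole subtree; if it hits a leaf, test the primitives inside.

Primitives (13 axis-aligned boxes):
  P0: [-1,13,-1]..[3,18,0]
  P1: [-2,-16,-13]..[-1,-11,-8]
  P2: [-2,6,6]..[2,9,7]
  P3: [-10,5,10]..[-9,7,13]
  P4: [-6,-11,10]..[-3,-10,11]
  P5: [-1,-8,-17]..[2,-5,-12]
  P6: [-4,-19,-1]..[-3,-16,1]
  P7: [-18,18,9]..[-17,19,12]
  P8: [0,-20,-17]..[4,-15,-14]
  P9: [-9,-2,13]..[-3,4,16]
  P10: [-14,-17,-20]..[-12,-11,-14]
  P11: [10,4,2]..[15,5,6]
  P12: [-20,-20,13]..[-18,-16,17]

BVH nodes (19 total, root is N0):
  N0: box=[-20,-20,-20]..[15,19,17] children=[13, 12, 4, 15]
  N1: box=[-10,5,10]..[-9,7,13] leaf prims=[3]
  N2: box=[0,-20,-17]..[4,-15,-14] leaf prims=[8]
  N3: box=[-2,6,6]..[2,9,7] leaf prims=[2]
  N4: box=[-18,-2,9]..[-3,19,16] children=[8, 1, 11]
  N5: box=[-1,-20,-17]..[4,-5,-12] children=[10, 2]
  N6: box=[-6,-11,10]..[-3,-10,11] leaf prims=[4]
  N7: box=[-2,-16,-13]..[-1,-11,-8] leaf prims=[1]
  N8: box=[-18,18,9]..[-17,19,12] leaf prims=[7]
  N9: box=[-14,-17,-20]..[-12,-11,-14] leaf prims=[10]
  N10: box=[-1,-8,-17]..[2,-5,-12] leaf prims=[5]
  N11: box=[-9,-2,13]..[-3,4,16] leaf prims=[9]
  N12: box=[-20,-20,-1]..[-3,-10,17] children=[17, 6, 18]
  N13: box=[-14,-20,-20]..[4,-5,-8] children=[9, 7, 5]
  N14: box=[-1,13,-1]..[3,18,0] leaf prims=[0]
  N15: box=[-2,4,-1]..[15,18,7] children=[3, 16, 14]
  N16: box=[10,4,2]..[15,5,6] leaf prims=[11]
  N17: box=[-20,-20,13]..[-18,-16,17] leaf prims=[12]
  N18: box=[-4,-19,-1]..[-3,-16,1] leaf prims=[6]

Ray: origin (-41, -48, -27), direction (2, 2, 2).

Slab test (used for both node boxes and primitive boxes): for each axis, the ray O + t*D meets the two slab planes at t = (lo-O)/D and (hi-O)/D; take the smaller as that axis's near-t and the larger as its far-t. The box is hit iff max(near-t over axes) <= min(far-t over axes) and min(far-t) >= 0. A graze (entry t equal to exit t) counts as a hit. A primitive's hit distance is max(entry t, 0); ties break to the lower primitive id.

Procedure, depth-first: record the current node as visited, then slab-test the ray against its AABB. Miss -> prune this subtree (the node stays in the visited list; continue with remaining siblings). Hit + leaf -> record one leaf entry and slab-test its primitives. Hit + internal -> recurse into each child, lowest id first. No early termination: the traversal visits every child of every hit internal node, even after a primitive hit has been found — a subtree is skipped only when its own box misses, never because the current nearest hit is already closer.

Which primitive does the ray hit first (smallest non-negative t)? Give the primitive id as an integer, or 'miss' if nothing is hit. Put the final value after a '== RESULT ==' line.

Walk:
N0 x:[21/2,28] y:[14,67/2] z:[7/2,22] -> hit [14,22], descend [4, 12, 13, 15]
  N4 x:[23/2,19] y:[23,67/2] z:[18,43/2] -> miss, prune
  N12 x:[21/2,19] y:[14,19] z:[13,22] -> hit [14,19], descend [6, 17, 18]
    N6 x:[35/2,19] y:[37/2,19] z:[37/2,19] -> hit [37/2,19] leaf, test {P4@t=37/2}
    N17 x:[21/2,23/2] y:[14,16] z:[20,22] -> miss, prune
    N18 x:[37/2,19] y:[29/2,16] z:[13,14] -> miss, prune
  N13 x:[27/2,45/2] y:[14,43/2] z:[7/2,19/2] -> miss, prune
  N15 x:[39/2,28] y:[26,33] z:[13,17] -> miss, prune

8 AABB tests over nodes [0, 4, 12, 6, 17, 18, 13, 15]; 1 leaf entered; closest P4.

== RESULT ==
4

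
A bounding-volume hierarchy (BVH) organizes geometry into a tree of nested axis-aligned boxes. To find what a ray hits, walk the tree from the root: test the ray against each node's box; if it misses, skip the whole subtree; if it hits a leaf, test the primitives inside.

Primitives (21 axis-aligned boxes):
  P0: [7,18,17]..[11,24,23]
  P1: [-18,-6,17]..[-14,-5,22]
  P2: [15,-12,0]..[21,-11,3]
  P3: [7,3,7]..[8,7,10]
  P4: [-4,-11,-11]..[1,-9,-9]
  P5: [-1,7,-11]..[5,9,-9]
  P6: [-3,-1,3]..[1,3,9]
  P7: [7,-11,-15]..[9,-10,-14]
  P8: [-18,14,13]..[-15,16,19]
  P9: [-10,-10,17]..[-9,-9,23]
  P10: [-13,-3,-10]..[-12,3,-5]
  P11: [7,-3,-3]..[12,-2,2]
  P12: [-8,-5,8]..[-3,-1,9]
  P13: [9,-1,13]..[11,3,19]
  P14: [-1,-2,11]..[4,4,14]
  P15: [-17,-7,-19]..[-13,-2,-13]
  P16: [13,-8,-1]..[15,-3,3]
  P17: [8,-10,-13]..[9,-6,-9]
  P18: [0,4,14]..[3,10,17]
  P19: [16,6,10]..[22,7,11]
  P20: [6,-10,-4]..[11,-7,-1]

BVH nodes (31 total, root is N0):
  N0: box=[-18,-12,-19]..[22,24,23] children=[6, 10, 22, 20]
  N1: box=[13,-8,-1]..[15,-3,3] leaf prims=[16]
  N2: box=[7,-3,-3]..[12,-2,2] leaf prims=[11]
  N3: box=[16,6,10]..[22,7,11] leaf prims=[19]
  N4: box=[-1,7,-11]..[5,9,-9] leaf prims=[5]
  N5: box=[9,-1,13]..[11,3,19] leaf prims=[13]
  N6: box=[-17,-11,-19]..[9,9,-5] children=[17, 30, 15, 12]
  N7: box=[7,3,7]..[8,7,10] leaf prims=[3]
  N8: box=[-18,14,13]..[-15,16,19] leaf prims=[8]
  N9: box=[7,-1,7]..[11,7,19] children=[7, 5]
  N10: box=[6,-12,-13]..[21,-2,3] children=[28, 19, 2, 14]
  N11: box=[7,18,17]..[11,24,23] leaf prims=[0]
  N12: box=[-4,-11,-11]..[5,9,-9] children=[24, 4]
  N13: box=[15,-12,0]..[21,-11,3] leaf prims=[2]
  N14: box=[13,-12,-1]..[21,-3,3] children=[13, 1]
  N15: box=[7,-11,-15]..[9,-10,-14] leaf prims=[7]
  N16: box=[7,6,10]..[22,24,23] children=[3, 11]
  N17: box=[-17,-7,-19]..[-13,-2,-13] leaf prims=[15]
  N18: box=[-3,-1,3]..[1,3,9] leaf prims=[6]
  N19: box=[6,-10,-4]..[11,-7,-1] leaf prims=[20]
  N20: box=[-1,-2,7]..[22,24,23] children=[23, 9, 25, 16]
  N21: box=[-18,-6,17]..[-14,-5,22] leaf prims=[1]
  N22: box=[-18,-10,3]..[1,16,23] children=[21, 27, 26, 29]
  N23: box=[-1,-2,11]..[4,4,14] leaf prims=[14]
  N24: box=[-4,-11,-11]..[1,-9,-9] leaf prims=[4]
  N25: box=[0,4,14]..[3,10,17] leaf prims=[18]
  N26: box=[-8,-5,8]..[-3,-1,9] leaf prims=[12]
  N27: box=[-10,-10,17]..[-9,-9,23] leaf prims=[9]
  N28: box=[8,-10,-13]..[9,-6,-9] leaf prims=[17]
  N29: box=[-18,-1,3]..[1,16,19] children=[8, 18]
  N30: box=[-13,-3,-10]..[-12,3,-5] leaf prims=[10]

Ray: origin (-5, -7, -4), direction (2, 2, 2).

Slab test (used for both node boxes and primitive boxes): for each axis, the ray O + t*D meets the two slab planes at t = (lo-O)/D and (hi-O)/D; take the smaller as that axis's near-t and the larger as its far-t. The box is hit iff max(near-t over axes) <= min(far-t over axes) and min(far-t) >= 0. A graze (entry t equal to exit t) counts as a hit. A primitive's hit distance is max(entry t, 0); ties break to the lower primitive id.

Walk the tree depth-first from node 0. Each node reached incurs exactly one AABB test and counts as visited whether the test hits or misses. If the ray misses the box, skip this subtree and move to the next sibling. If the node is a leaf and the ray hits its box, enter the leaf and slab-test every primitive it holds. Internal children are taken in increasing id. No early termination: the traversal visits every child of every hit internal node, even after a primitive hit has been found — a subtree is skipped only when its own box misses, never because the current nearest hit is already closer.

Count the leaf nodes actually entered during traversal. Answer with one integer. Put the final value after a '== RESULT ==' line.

Trace the traversal:
N0 x:[-13/2,27/2] y:[-5/2,31/2] z:[-15/2,27/2] -> hit [-5/2,27/2], descend [6, 10, 20, 22]
  N6 x:[-6,7] y:[-2,8] z:[-15/2,-1/2] -> miss, prune
  N10 x:[11/2,13] y:[-5/2,5/2] z:[-9/2,7/2] -> miss, prune
  N20 x:[2,27/2] y:[5/2,31/2] z:[11/2,27/2] -> hit [11/2,27/2], descend [9, 16, 23, 25]
    N9 x:[6,8] y:[3,7] z:[11/2,23/2] -> hit [6,7], descend [5, 7]
      N5 x:[7,8] y:[3,5] z:[17/2,23/2] -> miss, prune
      N7 x:[6,13/2] y:[5,7] z:[11/2,7] -> hit [6,13/2] leaf, test {P3@t=6}
    N16 x:[6,27/2] y:[13/2,31/2] z:[7,27/2] -> hit [7,27/2], descend [3, 11]
      N3 x:[21/2,27/2] y:[13/2,7] z:[7,15/2] -> miss, prune
      N11 x:[6,8] y:[25/2,31/2] z:[21/2,27/2] -> miss, prune
    N23 x:[2,9/2] y:[5/2,11/2] z:[15/2,9] -> miss, prune
    N25 x:[5/2,4] y:[11/2,17/2] z:[9,21/2] -> miss, prune
  N22 x:[-13/2,3] y:[-3/2,23/2] z:[7/2,27/2] -> miss, prune

Visited [0, 6, 10, 20, 9, 5, 7, 16, 3, 11, 23, 25, 22]. Tests: 13 box, 1 leaf. Nearest: P3.

== RESULT ==
1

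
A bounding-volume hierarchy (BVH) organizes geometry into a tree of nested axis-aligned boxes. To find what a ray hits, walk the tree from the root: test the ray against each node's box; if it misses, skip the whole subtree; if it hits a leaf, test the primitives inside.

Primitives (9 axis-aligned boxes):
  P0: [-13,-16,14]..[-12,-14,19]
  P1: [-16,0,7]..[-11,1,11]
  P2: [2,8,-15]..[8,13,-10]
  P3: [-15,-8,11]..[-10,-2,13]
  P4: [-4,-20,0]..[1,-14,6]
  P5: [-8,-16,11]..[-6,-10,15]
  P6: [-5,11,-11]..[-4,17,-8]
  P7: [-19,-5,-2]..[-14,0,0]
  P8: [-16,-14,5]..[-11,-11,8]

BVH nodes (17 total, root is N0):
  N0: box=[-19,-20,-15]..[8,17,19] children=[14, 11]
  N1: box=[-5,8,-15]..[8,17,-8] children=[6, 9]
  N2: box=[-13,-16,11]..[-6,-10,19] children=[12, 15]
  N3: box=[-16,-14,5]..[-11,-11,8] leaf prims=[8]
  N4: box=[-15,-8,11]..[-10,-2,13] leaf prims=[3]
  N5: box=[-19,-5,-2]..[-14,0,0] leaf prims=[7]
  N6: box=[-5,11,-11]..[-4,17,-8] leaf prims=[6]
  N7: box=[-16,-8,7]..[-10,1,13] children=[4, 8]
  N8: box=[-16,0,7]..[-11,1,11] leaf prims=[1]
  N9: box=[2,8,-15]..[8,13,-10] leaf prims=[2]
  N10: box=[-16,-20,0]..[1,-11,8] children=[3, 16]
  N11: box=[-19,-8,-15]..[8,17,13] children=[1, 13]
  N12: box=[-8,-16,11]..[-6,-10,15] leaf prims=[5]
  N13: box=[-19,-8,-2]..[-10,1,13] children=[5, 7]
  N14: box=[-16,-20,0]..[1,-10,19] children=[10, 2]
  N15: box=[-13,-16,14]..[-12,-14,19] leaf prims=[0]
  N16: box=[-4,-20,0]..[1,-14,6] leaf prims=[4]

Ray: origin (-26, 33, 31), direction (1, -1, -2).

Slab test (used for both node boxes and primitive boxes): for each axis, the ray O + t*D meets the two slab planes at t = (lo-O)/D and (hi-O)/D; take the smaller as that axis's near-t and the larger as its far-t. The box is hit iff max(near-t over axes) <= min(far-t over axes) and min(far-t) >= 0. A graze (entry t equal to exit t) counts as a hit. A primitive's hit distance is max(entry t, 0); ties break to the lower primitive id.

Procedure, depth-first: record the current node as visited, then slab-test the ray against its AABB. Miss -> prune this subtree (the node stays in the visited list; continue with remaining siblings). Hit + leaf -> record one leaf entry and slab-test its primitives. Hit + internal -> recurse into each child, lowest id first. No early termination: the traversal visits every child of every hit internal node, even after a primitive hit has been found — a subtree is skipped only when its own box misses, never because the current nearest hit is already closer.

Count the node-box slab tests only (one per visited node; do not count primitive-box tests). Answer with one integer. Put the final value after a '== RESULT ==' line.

Trace the traversal:
N0 x:[7,34] y:[16,53] z:[6,23] -> hit [16,23], descend [11, 14]
  N11 x:[7,34] y:[16,41] z:[9,23] -> hit [16,23], descend [1, 13]
    N1 x:[21,34] y:[16,25] z:[39/2,23] -> hit [21,23], descend [6, 9]
      N6 x:[21,22] y:[16,22] z:[39/2,21] -> hit [21,21] leaf, test {P6@t=21}
      N9 x:[28,34] y:[20,25] z:[41/2,23] -> miss, prune
    N13 x:[7,16] y:[32,41] z:[9,33/2] -> miss, prune
  N14 x:[10,27] y:[43,53] z:[6,31/2] -> miss, prune

7 AABB tests over nodes [0, 11, 1, 6, 9, 13, 14]; 1 leaf entered; closest P6.

== RESULT ==
7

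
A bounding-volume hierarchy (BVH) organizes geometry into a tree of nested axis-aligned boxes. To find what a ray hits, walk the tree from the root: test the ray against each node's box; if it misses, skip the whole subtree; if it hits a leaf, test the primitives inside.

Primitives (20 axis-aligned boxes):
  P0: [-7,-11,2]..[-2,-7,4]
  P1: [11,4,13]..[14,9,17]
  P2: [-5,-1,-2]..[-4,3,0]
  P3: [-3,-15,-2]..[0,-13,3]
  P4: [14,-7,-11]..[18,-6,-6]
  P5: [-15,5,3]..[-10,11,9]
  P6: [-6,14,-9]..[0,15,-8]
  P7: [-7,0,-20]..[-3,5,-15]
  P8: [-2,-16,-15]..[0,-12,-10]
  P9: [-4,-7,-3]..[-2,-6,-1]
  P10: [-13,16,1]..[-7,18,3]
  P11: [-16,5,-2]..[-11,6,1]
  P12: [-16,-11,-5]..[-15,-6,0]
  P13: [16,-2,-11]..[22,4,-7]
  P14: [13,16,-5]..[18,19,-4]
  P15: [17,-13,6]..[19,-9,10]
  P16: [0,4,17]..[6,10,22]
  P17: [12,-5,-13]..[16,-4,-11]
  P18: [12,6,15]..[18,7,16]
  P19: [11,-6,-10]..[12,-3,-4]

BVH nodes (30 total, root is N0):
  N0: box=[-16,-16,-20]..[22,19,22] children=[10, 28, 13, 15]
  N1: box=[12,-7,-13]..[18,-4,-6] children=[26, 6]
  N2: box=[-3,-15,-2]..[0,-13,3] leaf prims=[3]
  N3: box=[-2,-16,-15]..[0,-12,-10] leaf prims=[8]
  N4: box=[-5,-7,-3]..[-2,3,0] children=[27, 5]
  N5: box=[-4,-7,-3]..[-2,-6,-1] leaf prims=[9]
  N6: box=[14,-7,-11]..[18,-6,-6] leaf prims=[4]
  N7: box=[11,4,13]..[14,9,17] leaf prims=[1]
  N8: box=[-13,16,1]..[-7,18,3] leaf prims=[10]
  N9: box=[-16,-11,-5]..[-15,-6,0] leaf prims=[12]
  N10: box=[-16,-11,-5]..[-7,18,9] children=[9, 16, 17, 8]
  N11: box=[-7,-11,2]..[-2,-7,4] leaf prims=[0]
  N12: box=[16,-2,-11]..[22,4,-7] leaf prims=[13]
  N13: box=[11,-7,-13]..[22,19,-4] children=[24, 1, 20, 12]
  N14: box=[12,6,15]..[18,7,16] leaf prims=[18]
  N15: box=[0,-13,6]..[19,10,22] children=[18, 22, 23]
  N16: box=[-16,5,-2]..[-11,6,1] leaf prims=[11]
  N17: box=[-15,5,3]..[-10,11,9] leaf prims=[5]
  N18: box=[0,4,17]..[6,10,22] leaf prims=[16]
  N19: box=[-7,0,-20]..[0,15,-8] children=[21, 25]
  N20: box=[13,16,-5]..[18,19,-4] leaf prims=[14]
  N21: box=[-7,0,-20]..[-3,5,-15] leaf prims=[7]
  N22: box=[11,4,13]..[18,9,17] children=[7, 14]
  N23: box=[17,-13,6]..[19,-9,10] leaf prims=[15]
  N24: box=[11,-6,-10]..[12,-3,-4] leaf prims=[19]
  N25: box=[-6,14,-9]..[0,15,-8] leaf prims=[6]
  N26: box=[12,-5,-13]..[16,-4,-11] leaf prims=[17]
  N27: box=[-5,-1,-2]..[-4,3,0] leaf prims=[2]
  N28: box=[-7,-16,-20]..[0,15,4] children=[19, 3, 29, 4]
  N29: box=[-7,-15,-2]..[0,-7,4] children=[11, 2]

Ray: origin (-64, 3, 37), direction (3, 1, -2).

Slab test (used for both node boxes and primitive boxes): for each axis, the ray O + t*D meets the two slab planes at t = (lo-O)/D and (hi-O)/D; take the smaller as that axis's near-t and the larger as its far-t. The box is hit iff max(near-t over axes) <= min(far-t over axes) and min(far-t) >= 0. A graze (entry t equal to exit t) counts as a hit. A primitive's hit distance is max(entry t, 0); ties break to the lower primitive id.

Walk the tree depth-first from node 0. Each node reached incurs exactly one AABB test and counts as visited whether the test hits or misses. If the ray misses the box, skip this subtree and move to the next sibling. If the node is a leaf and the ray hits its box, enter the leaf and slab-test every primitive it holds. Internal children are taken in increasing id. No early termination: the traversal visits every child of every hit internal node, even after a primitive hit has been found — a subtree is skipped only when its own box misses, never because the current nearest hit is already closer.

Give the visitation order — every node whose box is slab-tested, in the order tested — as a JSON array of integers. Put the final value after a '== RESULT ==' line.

Trace the traversal:
N0 x:[16,86/3] y:[-19,16] z:[15/2,57/2] -> hit [16,16], descend [10, 13, 15, 28]
  N10 x:[16,19] y:[-14,15] z:[14,21] -> miss, prune
  N13 x:[25,86/3] y:[-10,16] z:[41/2,25] -> miss, prune
  N15 x:[64/3,83/3] y:[-16,7] z:[15/2,31/2] -> miss, prune
  N28 x:[19,64/3] y:[-19,12] z:[33/2,57/2] -> miss, prune

5 AABB tests over nodes [0, 10, 13, 15, 28]; 0 leaves entered; closest miss.

== RESULT ==
[0, 10, 13, 15, 28]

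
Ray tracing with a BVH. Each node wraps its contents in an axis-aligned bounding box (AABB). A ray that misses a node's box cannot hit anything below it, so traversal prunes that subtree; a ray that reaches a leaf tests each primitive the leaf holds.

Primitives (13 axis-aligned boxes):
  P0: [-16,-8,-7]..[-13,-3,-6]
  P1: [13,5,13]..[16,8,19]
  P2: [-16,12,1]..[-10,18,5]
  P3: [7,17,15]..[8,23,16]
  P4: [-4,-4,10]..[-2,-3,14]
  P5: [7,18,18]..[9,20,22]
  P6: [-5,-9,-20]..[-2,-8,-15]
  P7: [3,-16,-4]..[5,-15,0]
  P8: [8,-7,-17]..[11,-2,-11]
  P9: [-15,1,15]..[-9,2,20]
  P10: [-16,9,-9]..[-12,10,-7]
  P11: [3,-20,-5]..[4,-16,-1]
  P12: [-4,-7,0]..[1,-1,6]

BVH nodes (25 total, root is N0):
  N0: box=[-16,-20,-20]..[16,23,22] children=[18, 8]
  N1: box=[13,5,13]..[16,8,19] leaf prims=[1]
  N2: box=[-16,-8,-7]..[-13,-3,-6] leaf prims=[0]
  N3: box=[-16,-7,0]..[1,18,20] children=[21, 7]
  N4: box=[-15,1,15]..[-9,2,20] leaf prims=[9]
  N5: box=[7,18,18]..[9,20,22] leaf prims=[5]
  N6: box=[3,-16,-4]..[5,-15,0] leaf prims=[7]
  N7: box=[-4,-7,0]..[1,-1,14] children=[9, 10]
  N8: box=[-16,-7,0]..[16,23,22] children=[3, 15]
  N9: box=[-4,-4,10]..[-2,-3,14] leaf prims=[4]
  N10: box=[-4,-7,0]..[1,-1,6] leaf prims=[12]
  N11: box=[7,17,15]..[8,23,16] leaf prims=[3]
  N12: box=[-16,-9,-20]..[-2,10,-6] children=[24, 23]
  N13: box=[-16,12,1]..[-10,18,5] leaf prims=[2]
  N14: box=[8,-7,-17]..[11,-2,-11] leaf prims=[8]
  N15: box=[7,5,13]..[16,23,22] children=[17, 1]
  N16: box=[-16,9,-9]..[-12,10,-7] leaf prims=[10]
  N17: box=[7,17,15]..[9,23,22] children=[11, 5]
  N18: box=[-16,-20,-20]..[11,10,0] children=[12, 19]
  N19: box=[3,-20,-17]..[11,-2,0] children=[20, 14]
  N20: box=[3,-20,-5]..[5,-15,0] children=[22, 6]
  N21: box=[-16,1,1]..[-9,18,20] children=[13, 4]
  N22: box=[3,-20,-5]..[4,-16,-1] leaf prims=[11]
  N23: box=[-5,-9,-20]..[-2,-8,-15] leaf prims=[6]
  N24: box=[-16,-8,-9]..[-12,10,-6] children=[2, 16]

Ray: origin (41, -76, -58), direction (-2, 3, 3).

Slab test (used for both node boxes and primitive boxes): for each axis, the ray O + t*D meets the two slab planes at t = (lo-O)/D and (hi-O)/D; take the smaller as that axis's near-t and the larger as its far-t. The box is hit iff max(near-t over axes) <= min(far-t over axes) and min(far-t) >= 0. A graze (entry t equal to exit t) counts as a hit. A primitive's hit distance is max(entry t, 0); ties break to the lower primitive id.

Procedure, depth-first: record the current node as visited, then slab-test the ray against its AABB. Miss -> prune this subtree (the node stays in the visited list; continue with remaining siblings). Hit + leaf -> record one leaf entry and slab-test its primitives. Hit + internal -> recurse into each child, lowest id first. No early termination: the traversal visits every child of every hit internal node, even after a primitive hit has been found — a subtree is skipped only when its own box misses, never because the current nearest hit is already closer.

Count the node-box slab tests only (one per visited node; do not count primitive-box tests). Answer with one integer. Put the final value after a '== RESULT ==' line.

Walk:
N0 x:[25/2,57/2] y:[56/3,33] z:[38/3,80/3] -> hit [56/3,80/3], descend [8, 18]
  N8 x:[25/2,57/2] y:[23,33] z:[58/3,80/3] -> hit [23,80/3], descend [3, 15]
    N3 x:[20,57/2] y:[23,94/3] z:[58/3,26] -> hit [23,26], descend [7, 21]
      N7 x:[20,45/2] y:[23,25] z:[58/3,24] -> miss, prune
      N21 x:[25,57/2] y:[77/3,94/3] z:[59/3,26] -> hit [77/3,26], descend [4, 13]
        N4 x:[25,28] y:[77/3,26] z:[73/3,26] -> hit [77/3,26] leaf, test {P9@t=77/3}
        N13 x:[51/2,57/2] y:[88/3,94/3] z:[59/3,21] -> miss, prune
    N15 x:[25/2,17] y:[27,33] z:[71/3,80/3] -> miss, prune
  N18 x:[15,57/2] y:[56/3,86/3] z:[38/3,58/3] -> hit [56/3,58/3], descend [12, 19]
    N12 x:[43/2,57/2] y:[67/3,86/3] z:[38/3,52/3] -> miss, prune
    N19 x:[15,19] y:[56/3,74/3] z:[41/3,58/3] -> hit [56/3,19], descend [14, 20]
      N14 x:[15,33/2] y:[23,74/3] z:[41/3,47/3] -> miss, prune
      N20 x:[18,19] y:[56/3,61/3] z:[53/3,58/3] -> hit [56/3,19], descend [6, 22]
        N6 x:[18,19] y:[20,61/3] z:[18,58/3] -> miss, prune
        N22 x:[37/2,19] y:[56/3,20] z:[53/3,19] -> hit [56/3,19] leaf, test {P11@t=56/3}

order=[0, 8, 3, 7, 21, 4, 13, 15, 18, 12, 19, 14, 20, 6, 22]  |boxes|=15  |leaves|=2  hit=P11

== RESULT ==
15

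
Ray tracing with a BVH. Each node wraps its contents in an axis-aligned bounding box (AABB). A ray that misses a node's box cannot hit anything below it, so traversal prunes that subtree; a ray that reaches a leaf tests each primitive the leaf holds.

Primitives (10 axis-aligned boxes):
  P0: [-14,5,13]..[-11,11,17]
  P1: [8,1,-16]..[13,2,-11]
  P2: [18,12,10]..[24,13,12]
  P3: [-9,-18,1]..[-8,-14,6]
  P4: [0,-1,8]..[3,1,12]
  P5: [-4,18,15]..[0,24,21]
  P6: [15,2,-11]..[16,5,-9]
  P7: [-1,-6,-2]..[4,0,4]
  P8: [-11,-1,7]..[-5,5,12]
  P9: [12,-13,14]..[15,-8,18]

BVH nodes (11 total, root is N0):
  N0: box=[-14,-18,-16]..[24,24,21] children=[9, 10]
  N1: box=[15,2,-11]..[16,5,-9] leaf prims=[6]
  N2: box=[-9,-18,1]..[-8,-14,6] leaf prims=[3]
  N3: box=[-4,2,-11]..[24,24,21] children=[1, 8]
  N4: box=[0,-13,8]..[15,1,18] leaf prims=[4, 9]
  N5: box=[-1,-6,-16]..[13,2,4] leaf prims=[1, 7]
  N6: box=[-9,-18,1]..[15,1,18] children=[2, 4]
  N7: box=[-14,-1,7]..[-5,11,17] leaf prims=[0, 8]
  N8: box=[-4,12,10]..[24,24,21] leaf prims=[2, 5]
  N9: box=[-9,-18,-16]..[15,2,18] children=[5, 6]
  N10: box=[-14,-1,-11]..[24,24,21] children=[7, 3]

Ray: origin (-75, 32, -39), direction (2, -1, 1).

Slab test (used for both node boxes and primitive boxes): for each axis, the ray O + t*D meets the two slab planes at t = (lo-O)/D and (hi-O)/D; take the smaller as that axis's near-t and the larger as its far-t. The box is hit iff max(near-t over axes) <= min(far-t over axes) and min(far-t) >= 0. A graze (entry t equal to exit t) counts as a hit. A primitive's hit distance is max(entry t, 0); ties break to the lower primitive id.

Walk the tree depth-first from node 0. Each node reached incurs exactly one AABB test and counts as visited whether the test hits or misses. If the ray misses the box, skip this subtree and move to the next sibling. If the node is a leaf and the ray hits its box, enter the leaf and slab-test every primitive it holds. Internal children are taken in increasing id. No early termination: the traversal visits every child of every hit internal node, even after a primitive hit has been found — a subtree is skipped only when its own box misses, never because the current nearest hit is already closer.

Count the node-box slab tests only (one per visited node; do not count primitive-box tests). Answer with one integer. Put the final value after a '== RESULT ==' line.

Traverse from the root:
N0 x:[61/2,99/2] y:[8,50] z:[23,60] -> hit [61/2,99/2], descend [9, 10]
  N9 x:[33,45] y:[30,50] z:[23,57] -> hit [33,45], descend [5, 6]
    N5 x:[37,44] y:[30,38] z:[23,43] -> hit [37,38] leaf, test {P1(miss), P7@t=37}
    N6 x:[33,45] y:[31,50] z:[40,57] -> hit [40,45], descend [2, 4]
      N2 x:[33,67/2] y:[46,50] z:[40,45] -> miss, prune
      N4 x:[75/2,45] y:[31,45] z:[47,57] -> miss, prune
  N10 x:[61/2,99/2] y:[8,33] z:[28,60] -> hit [61/2,33], descend [3, 7]
    N3 x:[71/2,99/2] y:[8,30] z:[28,60] -> miss, prune
    N7 x:[61/2,35] y:[21,33] z:[46,56] -> miss, prune

9 AABB tests over nodes [0, 9, 5, 6, 2, 4, 10, 3, 7]; 1 leaf entered; closest P7.

== RESULT ==
9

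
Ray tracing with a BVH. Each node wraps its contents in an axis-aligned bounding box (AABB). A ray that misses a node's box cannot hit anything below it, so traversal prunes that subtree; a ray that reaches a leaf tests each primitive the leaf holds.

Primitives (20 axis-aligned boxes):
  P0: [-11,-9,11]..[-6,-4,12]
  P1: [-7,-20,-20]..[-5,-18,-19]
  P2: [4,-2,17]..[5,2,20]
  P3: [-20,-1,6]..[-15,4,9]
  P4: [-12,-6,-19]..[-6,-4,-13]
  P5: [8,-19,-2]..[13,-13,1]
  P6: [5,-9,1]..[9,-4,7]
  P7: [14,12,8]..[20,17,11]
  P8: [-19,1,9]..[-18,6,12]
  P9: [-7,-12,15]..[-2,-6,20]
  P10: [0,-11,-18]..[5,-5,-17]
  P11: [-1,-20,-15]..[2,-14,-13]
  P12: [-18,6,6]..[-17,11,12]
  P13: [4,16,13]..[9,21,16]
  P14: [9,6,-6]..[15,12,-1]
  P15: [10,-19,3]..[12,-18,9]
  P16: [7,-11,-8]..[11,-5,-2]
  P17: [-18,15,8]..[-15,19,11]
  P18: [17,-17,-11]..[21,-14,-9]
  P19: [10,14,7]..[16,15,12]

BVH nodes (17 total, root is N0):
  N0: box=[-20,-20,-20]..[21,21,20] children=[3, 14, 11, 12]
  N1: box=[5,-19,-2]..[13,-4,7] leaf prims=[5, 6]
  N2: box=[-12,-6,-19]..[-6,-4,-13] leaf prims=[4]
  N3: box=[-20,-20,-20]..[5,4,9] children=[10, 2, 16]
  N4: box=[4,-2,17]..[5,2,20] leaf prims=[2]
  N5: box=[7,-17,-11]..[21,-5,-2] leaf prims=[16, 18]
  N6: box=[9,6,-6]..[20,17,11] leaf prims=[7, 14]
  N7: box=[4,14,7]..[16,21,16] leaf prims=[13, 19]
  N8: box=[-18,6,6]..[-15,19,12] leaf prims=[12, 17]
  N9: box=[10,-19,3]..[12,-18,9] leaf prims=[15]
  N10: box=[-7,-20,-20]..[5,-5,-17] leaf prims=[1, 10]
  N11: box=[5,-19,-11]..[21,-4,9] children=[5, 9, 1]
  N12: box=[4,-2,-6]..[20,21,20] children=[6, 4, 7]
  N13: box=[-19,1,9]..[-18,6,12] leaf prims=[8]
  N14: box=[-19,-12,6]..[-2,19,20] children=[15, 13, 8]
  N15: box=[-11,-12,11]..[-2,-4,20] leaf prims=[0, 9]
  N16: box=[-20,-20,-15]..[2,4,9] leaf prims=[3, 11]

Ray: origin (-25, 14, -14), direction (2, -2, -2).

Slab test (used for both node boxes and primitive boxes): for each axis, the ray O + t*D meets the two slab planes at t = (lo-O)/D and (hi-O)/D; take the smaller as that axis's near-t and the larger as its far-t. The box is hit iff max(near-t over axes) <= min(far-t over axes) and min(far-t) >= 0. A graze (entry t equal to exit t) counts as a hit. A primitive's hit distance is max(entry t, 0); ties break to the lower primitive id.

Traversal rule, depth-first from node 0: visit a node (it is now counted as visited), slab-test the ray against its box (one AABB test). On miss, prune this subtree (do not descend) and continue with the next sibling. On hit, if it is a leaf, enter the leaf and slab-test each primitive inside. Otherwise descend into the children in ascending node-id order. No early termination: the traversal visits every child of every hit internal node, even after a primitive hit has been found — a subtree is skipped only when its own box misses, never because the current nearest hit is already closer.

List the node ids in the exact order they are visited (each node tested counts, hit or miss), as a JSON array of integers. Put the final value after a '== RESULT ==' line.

Trace the traversal:
N0 x:[5/2,23] y:[-7/2,17] z:[-17,3] -> hit [5/2,3], descend [3, 11, 12, 14]
  N3 x:[5/2,15] y:[5,17] z:[-23/2,3] -> miss, prune
  N11 x:[15,23] y:[9,33/2] z:[-23/2,-3/2] -> miss, prune
  N12 x:[29/2,45/2] y:[-7/2,8] z:[-17,-4] -> miss, prune
  N14 x:[3,23/2] y:[-5/2,13] z:[-17,-10] -> miss, prune

5 AABB tests over nodes [0, 3, 11, 12, 14]; 0 leaves entered; closest miss.

== RESULT ==
[0, 3, 11, 12, 14]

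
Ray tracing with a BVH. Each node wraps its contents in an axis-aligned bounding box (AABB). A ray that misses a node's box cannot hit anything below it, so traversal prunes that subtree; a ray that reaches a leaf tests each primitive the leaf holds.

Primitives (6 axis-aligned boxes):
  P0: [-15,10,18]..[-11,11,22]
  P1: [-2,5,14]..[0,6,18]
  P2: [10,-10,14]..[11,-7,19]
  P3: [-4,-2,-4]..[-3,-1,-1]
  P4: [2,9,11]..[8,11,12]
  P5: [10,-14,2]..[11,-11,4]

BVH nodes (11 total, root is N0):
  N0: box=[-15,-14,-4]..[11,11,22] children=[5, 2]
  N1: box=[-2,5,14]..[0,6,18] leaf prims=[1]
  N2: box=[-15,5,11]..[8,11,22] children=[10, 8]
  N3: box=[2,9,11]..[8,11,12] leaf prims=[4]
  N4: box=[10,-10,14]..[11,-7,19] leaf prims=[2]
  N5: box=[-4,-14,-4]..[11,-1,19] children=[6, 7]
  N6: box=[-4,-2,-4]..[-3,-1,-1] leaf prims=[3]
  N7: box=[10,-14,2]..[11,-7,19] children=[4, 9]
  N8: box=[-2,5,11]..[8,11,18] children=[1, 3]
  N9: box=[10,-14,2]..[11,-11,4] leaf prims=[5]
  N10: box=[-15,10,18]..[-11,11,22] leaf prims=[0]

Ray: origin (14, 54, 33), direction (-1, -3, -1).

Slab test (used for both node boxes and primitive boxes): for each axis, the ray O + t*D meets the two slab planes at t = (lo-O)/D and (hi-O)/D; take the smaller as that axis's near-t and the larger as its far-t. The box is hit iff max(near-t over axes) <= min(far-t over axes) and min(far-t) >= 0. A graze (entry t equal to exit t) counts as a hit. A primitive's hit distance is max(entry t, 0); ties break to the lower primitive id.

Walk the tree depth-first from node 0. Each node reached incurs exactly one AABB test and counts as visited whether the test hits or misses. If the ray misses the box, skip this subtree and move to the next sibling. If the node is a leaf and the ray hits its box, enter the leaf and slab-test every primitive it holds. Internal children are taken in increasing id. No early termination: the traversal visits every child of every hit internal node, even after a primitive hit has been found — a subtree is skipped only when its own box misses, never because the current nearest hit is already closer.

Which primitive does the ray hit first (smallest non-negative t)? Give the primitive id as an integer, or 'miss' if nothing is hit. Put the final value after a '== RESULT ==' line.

Walk:
N0 x:[3,29] y:[43/3,68/3] z:[11,37] -> hit [43/3,68/3], descend [2, 5]
  N2 x:[6,29] y:[43/3,49/3] z:[11,22] -> hit [43/3,49/3], descend [8, 10]
    N8 x:[6,16] y:[43/3,49/3] z:[15,22] -> hit [15,16], descend [1, 3]
      N1 x:[14,16] y:[16,49/3] z:[15,19] -> hit [16,16] leaf, test {P1@t=16}
      N3 x:[6,12] y:[43/3,15] z:[21,22] -> miss, prune
    N10 x:[25,29] y:[43/3,44/3] z:[11,15] -> miss, prune
  N5 x:[3,18] y:[55/3,68/3] z:[14,37] -> miss, prune

order=[0, 2, 8, 1, 3, 10, 5]  |boxes|=7  |leaves|=1  hit=P1

== RESULT ==
1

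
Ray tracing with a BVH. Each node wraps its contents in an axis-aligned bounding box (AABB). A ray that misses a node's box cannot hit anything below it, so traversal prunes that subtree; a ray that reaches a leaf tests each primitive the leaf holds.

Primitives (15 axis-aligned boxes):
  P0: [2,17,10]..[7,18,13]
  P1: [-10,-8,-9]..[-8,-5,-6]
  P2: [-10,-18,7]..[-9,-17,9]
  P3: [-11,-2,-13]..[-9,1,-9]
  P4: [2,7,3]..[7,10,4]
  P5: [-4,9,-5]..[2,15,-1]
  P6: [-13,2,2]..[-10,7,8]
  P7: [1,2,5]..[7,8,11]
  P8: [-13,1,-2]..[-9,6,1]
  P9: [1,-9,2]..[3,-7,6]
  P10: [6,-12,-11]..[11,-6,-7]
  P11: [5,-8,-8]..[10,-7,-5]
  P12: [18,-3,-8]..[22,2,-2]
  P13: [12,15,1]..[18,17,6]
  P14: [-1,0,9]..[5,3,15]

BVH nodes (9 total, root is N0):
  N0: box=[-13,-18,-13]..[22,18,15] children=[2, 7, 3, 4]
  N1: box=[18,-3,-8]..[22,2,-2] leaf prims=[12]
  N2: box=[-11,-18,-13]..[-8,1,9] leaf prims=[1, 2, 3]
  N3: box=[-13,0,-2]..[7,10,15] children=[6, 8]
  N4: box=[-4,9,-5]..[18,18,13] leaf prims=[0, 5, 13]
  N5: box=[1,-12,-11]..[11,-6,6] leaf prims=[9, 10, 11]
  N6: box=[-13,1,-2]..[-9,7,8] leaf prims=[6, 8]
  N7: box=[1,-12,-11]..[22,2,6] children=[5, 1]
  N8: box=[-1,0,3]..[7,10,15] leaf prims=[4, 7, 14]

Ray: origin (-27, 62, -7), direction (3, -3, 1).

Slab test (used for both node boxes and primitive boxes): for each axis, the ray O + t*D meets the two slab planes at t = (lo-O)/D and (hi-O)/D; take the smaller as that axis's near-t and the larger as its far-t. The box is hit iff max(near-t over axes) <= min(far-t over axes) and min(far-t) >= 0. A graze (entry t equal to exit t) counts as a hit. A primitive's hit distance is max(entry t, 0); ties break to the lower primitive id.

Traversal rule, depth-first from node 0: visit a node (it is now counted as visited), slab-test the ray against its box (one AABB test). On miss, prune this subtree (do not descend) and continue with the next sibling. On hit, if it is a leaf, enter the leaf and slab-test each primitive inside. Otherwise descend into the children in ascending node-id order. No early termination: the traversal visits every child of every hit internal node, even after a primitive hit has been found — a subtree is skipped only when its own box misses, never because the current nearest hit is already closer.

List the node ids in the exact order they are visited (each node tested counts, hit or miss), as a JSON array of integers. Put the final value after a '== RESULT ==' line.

Trace the traversal:
N0 x:[14/3,49/3] y:[44/3,80/3] z:[-6,22] -> hit [44/3,49/3], descend [2, 3, 4, 7]
  N2 x:[16/3,19/3] y:[61/3,80/3] z:[-6,16] -> miss, prune
  N3 x:[14/3,34/3] y:[52/3,62/3] z:[5,22] -> miss, prune
  N4 x:[23/3,15] y:[44/3,53/3] z:[2,20] -> hit [44/3,15] leaf, test {P0(miss), P5(miss), P13(miss)}
  N7 x:[28/3,49/3] y:[20,74/3] z:[-4,13] -> miss, prune

Summary -> nodes [0, 2, 3, 4, 7]; box-tests=5; leaf-entries=1; first=miss

== RESULT ==
[0, 2, 3, 4, 7]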